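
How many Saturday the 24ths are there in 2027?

2

Check the 24th of each month of 2027: Jan 24: Sun, Feb 24: Wed, Mar 24: Wed, Apr 24: Sat, May 24: Mon, Jun 24: Thu, Jul 24: Sat, Aug 24: Tue, Sep 24: Fri, Oct 24: Sun, Nov 24: Wed, Dec 24: Fri.
Saturday occurs in April, July — 2 months.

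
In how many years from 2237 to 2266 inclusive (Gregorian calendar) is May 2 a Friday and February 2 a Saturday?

Check each year's weekday for May 2 and February 2:
  2237: Tue/Thu  2238: Wed/Fri  2239: Thu/Sat  2240: Sat/Sun  2241: Sun/Tue  2242: Mon/Wed  2243: Tue/Thu  2244: Thu/Fri  2245: Fri/Sun  2246: Sat/Mon  2247: Sun/Tue  2248: Tue/Wed  2249: Wed/Fri  2250: Thu/Sat  2251: Fri/Sun  2252: Sun/Mon  2253: Mon/Wed  2254: Tue/Thu  2255: Wed/Fri  2256: Fri/Sat ✓  2257: Sat/Mon  2258: Sun/Tue  2259: Mon/Wed  2260: Wed/Thu  2261: Thu/Sat  2262: Fri/Sun  2263: Sat/Mon  2264: Mon/Tue  2265: Tue/Thu  2266: Wed/Fri
Both conditions hold in: 2256 — 1.

1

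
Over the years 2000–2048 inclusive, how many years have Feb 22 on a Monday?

Track Feb 22's weekday year by year (advancing +1, or +2 across a Feb 29):
  2000: Tue  2001: Thu (+2)  2002: Fri (+1)  2003: Sat (+1)  2004: Sun (+1)
  2005: Tue (+2)  2006: Wed (+1)  2007: Thu (+1)  2008: Fri (+1)  2009: Sun (+2)
  2010: Mon (+1) ✓  2011: Tue (+1)  2012: Wed (+1)  2013: Fri (+2)  … (21 more years) …
  2035: Thu (+1)  2036: Fri (+1)  2037: Sun (+2)  2038: Mon (+1) ✓  2039: Tue (+1)
  2040: Wed (+1)  2041: Fri (+2)  2042: Sat (+1)  2043: Sun (+1)  2044: Mon (+1) ✓
  2045: Wed (+2)  2046: Thu (+1)  2047: Fri (+1)  2048: Sat (+1)
Monday years: 2010, 2016, 2021, 2027, 2038, 2044 — 6 in total.

6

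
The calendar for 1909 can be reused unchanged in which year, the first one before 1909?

Two years share a calendar iff Jan 1 falls on the same weekday and both are leap or both are common. 1909: Jan 1 is Friday, common year.
1908: Jan 1 Wednesday, leap
1907: Jan 1 Tuesday, common
1906: Jan 1 Monday, common
1905: Jan 1 Sunday, common
1904: Jan 1 Friday, leap
1903: Jan 1 Thursday, common
1902: Jan 1 Wednesday, common
1901: Jan 1 Tuesday, common
1900: Jan 1 Monday, common
1899: Jan 1 Sunday, common
1898: Jan 1 Saturday, common
1897: Jan 1 Friday, common
1897 matches on both conditions.

1897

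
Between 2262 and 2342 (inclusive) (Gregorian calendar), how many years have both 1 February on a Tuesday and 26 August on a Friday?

Check each year's weekday for 1 February and 26 August:
  2262: Sat/Tue  2263: Sun/Wed  2264: Mon/Fri  2265: Wed/Sat  2266: Thu/Sun  2267: Fri/Mon  2268: Sat/Wed  2269: Mon/Thu  2270: Tue/Fri ✓  2271: Wed/Sat  2272: Thu/Mon  2273: Sat/Tue  2274: Sun/Wed  2275: Mon/Thu  …(53 more)…  2329: Fri/Mon  2330: Sat/Tue  2331: Sun/Wed  2332: Mon/Fri  2333: Wed/Sat  2334: Thu/Sun  2335: Fri/Mon  2336: Sat/Wed  2337: Mon/Thu  2338: Tue/Fri ✓  2339: Wed/Sat  2340: Thu/Mon  2341: Sat/Tue  2342: Sun/Wed
Both conditions hold in: 2270, 2281, 2287, 2298, 2310, 2321, 2327, 2338 — 8.

8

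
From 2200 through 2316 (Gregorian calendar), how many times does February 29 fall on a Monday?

5

Leap years in 2200–2316: 28 of them.
Feb 29 weekday advances by 5 (mod 7) from one leap year to the next four years later (or differs when a century non-leap intervenes).
Leap-day weekdays: 2204:Wed 2208:Mon✓ 2212:Sat 2216:Thu 2220:Tue 2224:Sun 2228:Fri 2232:Wed 2236:Mon✓ 2240:Sat 2244:Thu 2248:Tue 2252:Sun 2256:Fri 2260:Wed 2264:Mon✓ 2268:Sat 2272:Thu 2276:Tue 2280:Sun 2284:Fri 2288:Wed 2292:Mon✓ 2296:Sat 2304:Mon✓ 2308:Sat 2312:Thu 2316:Tue
Monday: 2208, 2236, 2264, 2292, 2304 → 5.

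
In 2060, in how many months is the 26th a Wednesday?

1

Check the 26th of each month of 2060: Jan 26: Mon, Feb 26: Thu, Mar 26: Fri, Apr 26: Mon, May 26: Wed, Jun 26: Sat, Jul 26: Mon, Aug 26: Thu, Sep 26: Sun, Oct 26: Tue, Nov 26: Fri, Dec 26: Sun.
Wednesday occurs in May — 1 month.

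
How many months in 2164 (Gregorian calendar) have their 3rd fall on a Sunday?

Check the 3rd of each month of 2164: Jan 3: Tue, Feb 3: Fri, Mar 3: Sat, Apr 3: Tue, May 3: Thu, Jun 3: Sun, Jul 3: Tue, Aug 3: Fri, Sep 3: Mon, Oct 3: Wed, Nov 3: Sat, Dec 3: Mon.
Sunday occurs in June — 1 month.

1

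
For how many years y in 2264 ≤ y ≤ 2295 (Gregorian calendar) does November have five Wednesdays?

10

November has 30 days; it has five Wednesdays when Wednesday falls among the first (month-length − 28) days — i.e. when November 1 is one of Wednesday/Tuesday.
November 1 by year: 2264:Tue✓ 2265:Wed✓ 2266:Thu 2267:Fri 2268:Sun 2269:Mon 2270:Tue✓ 2271:Wed✓ 2272:Fri 2273:Sat 2274:Sun 2275:Mon 2276:Wed✓ 2277:Thu 2278:Fri 2279:Sat 2280:Mon 2281:Tue✓ 2282:Wed✓ 2283:Thu 2284:Sat 2285:Sun 2286:Mon 2287:Tue✓ 2288:Thu 2289:Fri 2290:Sat 2291:Sun 2292:Tue✓ 2293:Wed✓ 2294:Thu 2295:Fri
Years with five Wednesdays: 2264, 2265, 2270, 2271, 2276, 2281, 2282, 2287, 2292, 2293 → 10.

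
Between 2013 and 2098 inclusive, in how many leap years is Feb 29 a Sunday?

3

Leap years in 2013–2098: 21 of them.
Feb 29 weekday advances by 5 (mod 7) from one leap year to the next four years later (or differs when a century non-leap intervenes).
Leap-day weekdays: 2016:Mon 2020:Sat 2024:Thu 2028:Tue 2032:Sun✓ 2036:Fri 2040:Wed 2044:Mon 2048:Sat 2052:Thu 2056:Tue 2060:Sun✓ 2064:Fri 2068:Wed 2072:Mon 2076:Sat 2080:Thu 2084:Tue 2088:Sun✓ 2092:Fri 2096:Wed
Sunday: 2032, 2060, 2088 → 3.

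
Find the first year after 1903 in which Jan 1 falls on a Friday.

Jan 1 advances by 2 weekdays after a leap year and by 1 after a common year.
1903: Jan 1 is Thursday.
1904: Friday (leap)
1904 begins on a Friday

1904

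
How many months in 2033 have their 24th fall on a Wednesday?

1

Check the 24th of each month of 2033: Jan 24: Mon, Feb 24: Thu, Mar 24: Thu, Apr 24: Sun, May 24: Tue, Jun 24: Fri, Jul 24: Sun, Aug 24: Wed, Sep 24: Sat, Oct 24: Mon, Nov 24: Thu, Dec 24: Sat.
Wednesday occurs in August — 1 month.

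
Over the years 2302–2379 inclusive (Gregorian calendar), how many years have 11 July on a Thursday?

11

Track 11 July's weekday year by year (advancing +1, or +2 across a Feb 29):
  2302: Fri  2303: Sat (+1)  2304: Mon (+2)  2305: Tue (+1)  2306: Wed (+1)
  2307: Thu (+1) ✓  2308: Sat (+2)  2309: Sun (+1)  2310: Mon (+1)  2311: Tue (+1)
  2312: Thu (+2) ✓  2313: Fri (+1)  2314: Sat (+1)  2315: Sun (+1)  … (50 more years) …
  2366: Mon (+1)  2367: Tue (+1)  2368: Thu (+2) ✓  2369: Fri (+1)  2370: Sat (+1)
  2371: Sun (+1)  2372: Tue (+2)  2373: Wed (+1)  2374: Thu (+1) ✓  2375: Fri (+1)
  2376: Sun (+2)  2377: Mon (+1)  2378: Tue (+1)  2379: Wed (+1)
Thursday years: 2307, 2312, 2318, 2329, 2335, 2340, 2346, 2357, 2363, 2368, 2374 — 11 in total.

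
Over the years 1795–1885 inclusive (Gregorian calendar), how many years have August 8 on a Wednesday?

Track August 8's weekday year by year (advancing +1, or +2 across a Feb 29):
  1795: Sat  1796: Mon (+2)  1797: Tue (+1)  1798: Wed (+1) ✓  1799: Thu (+1)
  1800: Fri (+1)  1801: Sat (+1)  1802: Sun (+1)  1803: Mon (+1)  1804: Wed (+2) ✓
  1805: Thu (+1)  1806: Fri (+1)  1807: Sat (+1)  1808: Mon (+2)  … (63 more years) …
  1872: Thu (+2)  1873: Fri (+1)  1874: Sat (+1)  1875: Sun (+1)  1876: Tue (+2)
  1877: Wed (+1) ✓  1878: Thu (+1)  1879: Fri (+1)  1880: Sun (+2)  1881: Mon (+1)
  1882: Tue (+1)  1883: Wed (+1) ✓  1884: Fri (+2)  1885: Sat (+1)
Wednesday years: 1798, 1804, 1810, 1821, 1827, 1832, 1838, 1849, 1855, 1860, 1866, 1877, 1883 — 13 in total.

13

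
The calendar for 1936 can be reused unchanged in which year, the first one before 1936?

1908

Two years share a calendar iff Jan 1 falls on the same weekday and both are leap or both are common. 1936: Jan 1 is Wednesday, leap year.
1935: Jan 1 Tuesday, common
1934: Jan 1 Monday, common
1933: Jan 1 Sunday, common
1932: Jan 1 Friday, leap
1931: Jan 1 Thursday, common
1930: Jan 1 Wednesday, common
1929: Jan 1 Tuesday, common
1928: Jan 1 Sunday, leap
1927: Jan 1 Saturday, common
1926: Jan 1 Friday, common
1925: Jan 1 Thursday, common
1924: Jan 1 Tuesday, leap
1923: Jan 1 Monday, common
1922: Jan 1 Sunday, common
1921: Jan 1 Saturday, common
1920: Jan 1 Thursday, leap
1919: Jan 1 Wednesday, common
1918: Jan 1 Tuesday, common
1917: Jan 1 Monday, common
1916: Jan 1 Saturday, leap
1915: Jan 1 Friday, common
1914: Jan 1 Thursday, common
1913: Jan 1 Wednesday, common
1912: Jan 1 Monday, leap
1911: Jan 1 Sunday, common
1910: Jan 1 Saturday, common
1909: Jan 1 Friday, common
1908: Jan 1 Wednesday, leap
1908 matches on both conditions.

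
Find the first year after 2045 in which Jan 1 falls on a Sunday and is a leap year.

2068

Jan 1 advances by 2 weekdays after a leap year and by 1 after a common year.
2045: Jan 1 is Sunday.
2046: Monday
2047: Tuesday
2048: Wednesday (leap)
2049: Friday
2050: Saturday
2051: Sunday
2052: Monday (leap)
2053: Wednesday
2054: Thursday
2055: Friday
2056: Saturday (leap)
2057: Monday
2058: Tuesday
2059: Wednesday
2060: Thursday (leap)
2061: Saturday
2062: Sunday
2063: Monday
2064: Tuesday (leap)
2065: Thursday
2066: Friday
2067: Saturday
2068: Sunday (leap)
2068 begins on a Sunday and is a leap year.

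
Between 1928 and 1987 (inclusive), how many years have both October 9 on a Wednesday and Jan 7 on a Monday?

7

Check each year's weekday for October 9 and Jan 7:
  1928: Tue/Sat  1929: Wed/Mon ✓  1930: Thu/Tue  1931: Fri/Wed  1932: Sun/Thu  1933: Mon/Sat  1934: Tue/Sun  1935: Wed/Mon ✓  1936: Fri/Tue  1937: Sat/Thu  1938: Sun/Fri  1939: Mon/Sat  1940: Wed/Sun  1941: Thu/Tue  …(32 more)…  1974: Wed/Mon ✓  1975: Thu/Tue  1976: Sat/Wed  1977: Sun/Fri  1978: Mon/Sat  1979: Tue/Sun  1980: Thu/Mon  1981: Fri/Wed  1982: Sat/Thu  1983: Sun/Fri  1984: Tue/Sat  1985: Wed/Mon ✓  1986: Thu/Tue  1987: Fri/Wed
Both conditions hold in: 1929, 1935, 1946, 1957, 1963, 1974, 1985 — 7.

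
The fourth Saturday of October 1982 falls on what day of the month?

October 1, 1982 is a Friday, so the first Saturday is the 2nd.
The fourth Saturday is 2 + 21 = 23.

23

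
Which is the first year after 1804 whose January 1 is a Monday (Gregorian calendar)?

1810

Jan 1 advances by 2 weekdays after a leap year and by 1 after a common year.
1804: Jan 1 is Sunday (leap).
1805: Tuesday
1806: Wednesday
1807: Thursday
1808: Friday (leap)
1809: Sunday
1810: Monday
1810 begins on a Monday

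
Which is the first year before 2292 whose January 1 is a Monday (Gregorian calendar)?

2283

Jan 1 advances by 2 weekdays after a leap year and by 1 after a common year.
2292: Jan 1 is Friday (leap).
2291: Thursday
2290: Wednesday
2289: Tuesday
2288: Sunday (leap)
2287: Saturday
2286: Friday
2285: Thursday
2284: Tuesday (leap)
2283: Monday
2283 begins on a Monday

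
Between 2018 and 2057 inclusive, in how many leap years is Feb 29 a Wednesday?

Leap years in 2018–2057: 10 of them.
Feb 29 weekday advances by 5 (mod 7) from one leap year to the next four years later (or differs when a century non-leap intervenes).
Leap-day weekdays: 2020:Sat 2024:Thu 2028:Tue 2032:Sun 2036:Fri 2040:Wed✓ 2044:Mon 2048:Sat 2052:Thu 2056:Tue
Wednesday: 2040 → 1.

1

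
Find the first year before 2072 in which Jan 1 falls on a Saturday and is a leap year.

Jan 1 advances by 2 weekdays after a leap year and by 1 after a common year.
2072: Jan 1 is Friday (leap).
2071: Thursday
2070: Wednesday
2069: Tuesday
2068: Sunday (leap)
2067: Saturday
2066: Friday
2065: Thursday
2064: Tuesday (leap)
2063: Monday
2062: Sunday
2061: Saturday
2060: Thursday (leap)
2059: Wednesday
2058: Tuesday
2057: Monday
2056: Saturday (leap)
2056 begins on a Saturday and is a leap year.

2056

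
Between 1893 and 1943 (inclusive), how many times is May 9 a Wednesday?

7

Track May 9's weekday year by year (advancing +1, or +2 across a Feb 29):
  1893: Tue  1894: Wed (+1) ✓  1895: Thu (+1)  1896: Sat (+2)  1897: Sun (+1)
  1898: Mon (+1)  1899: Tue (+1)  1900: Wed (+1) ✓  1901: Thu (+1)  1902: Fri (+1)
  1903: Sat (+1)  1904: Mon (+2)  1905: Tue (+1)  1906: Wed (+1) ✓  … (23 more years) …
  1930: Fri (+1)  1931: Sat (+1)  1932: Mon (+2)  1933: Tue (+1)  1934: Wed (+1) ✓
  1935: Thu (+1)  1936: Sat (+2)  1937: Sun (+1)  1938: Mon (+1)  1939: Tue (+1)
  1940: Thu (+2)  1941: Fri (+1)  1942: Sat (+1)  1943: Sun (+1)
Wednesday years: 1894, 1900, 1906, 1917, 1923, 1928, 1934 — 7 in total.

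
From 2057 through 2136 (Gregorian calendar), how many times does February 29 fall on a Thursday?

Leap years in 2057–2136: 19 of them.
Feb 29 weekday advances by 5 (mod 7) from one leap year to the next four years later (or differs when a century non-leap intervenes).
Leap-day weekdays: 2060:Sun 2064:Fri 2068:Wed 2072:Mon 2076:Sat 2080:Thu✓ 2084:Tue 2088:Sun 2092:Fri 2096:Wed 2104:Fri 2108:Wed 2112:Mon 2116:Sat 2120:Thu✓ 2124:Tue 2128:Sun 2132:Fri 2136:Wed
Thursday: 2080, 2120 → 2.

2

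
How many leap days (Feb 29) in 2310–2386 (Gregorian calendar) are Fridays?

3

Leap years in 2310–2386: 19 of them.
Feb 29 weekday advances by 5 (mod 7) from one leap year to the next four years later (or differs when a century non-leap intervenes).
Leap-day weekdays: 2312:Thu 2316:Tue 2320:Sun 2324:Fri✓ 2328:Wed 2332:Mon 2336:Sat 2340:Thu 2344:Tue 2348:Sun 2352:Fri✓ 2356:Wed 2360:Mon 2364:Sat 2368:Thu 2372:Tue 2376:Sun 2380:Fri✓ 2384:Wed
Friday: 2324, 2352, 2380 → 3.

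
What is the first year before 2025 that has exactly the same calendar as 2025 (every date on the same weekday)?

2014

Two years share a calendar iff Jan 1 falls on the same weekday and both are leap or both are common. 2025: Jan 1 is Wednesday, common year.
2024: Jan 1 Monday, leap
2023: Jan 1 Sunday, common
2022: Jan 1 Saturday, common
2021: Jan 1 Friday, common
2020: Jan 1 Wednesday, leap
2019: Jan 1 Tuesday, common
2018: Jan 1 Monday, common
2017: Jan 1 Sunday, common
2016: Jan 1 Friday, leap
2015: Jan 1 Thursday, common
2014: Jan 1 Wednesday, common
2014 matches on both conditions.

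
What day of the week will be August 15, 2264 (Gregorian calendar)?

Monday

January 1, 2264 is a Friday.
August 15 is day 228 of the year, i.e. 227 days after Jan 1.
227 mod 7 = 3, so advance 3 weekdays from Friday: Monday.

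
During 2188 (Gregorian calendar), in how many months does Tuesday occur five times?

A month of length L has five Tuesdays iff its first Tuesday is on day ≤ L−28 (so day 1–3 in a 31-day month, 1–2 in a 30-day month, day 1 in a leap February).
Checking each month of 2188: Jan starts Tue (31d) ✓; Feb starts Fri (29d); Mar starts Sat (31d); Apr starts Tue (30d) ✓; May starts Thu (31d); Jun starts Sun (30d); Jul starts Tue (31d) ✓; Aug starts Fri (31d); Sep starts Mon (30d) ✓; Oct starts Wed (31d); Nov starts Sat (30d); Dec starts Mon (31d) ✓.
Five-Tuesday months: January, April, July, September, December → 5.

5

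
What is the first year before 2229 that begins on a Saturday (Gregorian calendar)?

Jan 1 advances by 2 weekdays after a leap year and by 1 after a common year.
2229: Jan 1 is Thursday.
2228: Tuesday (leap)
2227: Monday
2226: Sunday
2225: Saturday
2225 begins on a Saturday

2225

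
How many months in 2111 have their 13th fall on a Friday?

Check the 13th of each month of 2111: Jan 13: Tue, Feb 13: Fri, Mar 13: Fri, Apr 13: Mon, May 13: Wed, Jun 13: Sat, Jul 13: Mon, Aug 13: Thu, Sep 13: Sun, Oct 13: Tue, Nov 13: Fri, Dec 13: Sun.
Friday occurs in February, March, November — 3 months.

3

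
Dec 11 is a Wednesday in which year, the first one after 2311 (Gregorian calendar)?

From one year to the next, a fixed date's weekday advances by 1, or by 2 when a Feb 29 lies between the two dates.
2311: December 11 is Monday.
2312: Wednesday (+2)
Dec 11 falls on a Wednesday in 2312.

2312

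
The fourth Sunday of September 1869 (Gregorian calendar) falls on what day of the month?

September 1, 1869 is a Wednesday, so the first Sunday is the 5th.
The fourth Sunday is 5 + 21 = 26.

26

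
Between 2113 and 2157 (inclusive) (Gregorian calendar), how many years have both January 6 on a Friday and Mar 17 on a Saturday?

1

Check each year's weekday for January 6 and Mar 17:
  2113: Fri/Fri  2114: Sat/Sat  2115: Sun/Sun  2116: Mon/Tue  2117: Wed/Wed  2118: Thu/Thu  2119: Fri/Fri  2120: Sat/Sun  2121: Mon/Mon  2122: Tue/Tue  2123: Wed/Wed  2124: Thu/Fri  2125: Sat/Sat  2126: Sun/Sun  …(17 more)…  2144: Mon/Tue  2145: Wed/Wed  2146: Thu/Thu  2147: Fri/Fri  2148: Sat/Sun  2149: Mon/Mon  2150: Tue/Tue  2151: Wed/Wed  2152: Thu/Fri  2153: Sat/Sat  2154: Sun/Sun  2155: Mon/Mon  2156: Tue/Wed  2157: Thu/Thu
Both conditions hold in: 2136 — 1.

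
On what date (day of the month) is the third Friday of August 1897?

20

August 1, 1897 is a Sunday, so the first Friday is the 6th.
The third Friday is 6 + 14 = 20.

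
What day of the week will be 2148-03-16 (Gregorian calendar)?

Saturday

January 1, 2148 is a Monday.
March 16 is day 76 of the year, i.e. 75 days after Jan 1.
75 mod 7 = 5, so advance 5 weekdays from Monday: Saturday.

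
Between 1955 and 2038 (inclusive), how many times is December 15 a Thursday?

Track December 15's weekday year by year (advancing +1, or +2 across a Feb 29):
  1955: Thu ✓  1956: Sat (+2)  1957: Sun (+1)  1958: Mon (+1)  1959: Tue (+1)
  1960: Thu (+2) ✓  1961: Fri (+1)  1962: Sat (+1)  1963: Sun (+1)  1964: Tue (+2)
  1965: Wed (+1)  1966: Thu (+1) ✓  1967: Fri (+1)  1968: Sun (+2)  … (56 more years) …
  2025: Mon (+1)  2026: Tue (+1)  2027: Wed (+1)  2028: Fri (+2)  2029: Sat (+1)
  2030: Sun (+1)  2031: Mon (+1)  2032: Wed (+2)  2033: Thu (+1) ✓  2034: Fri (+1)
  2035: Sat (+1)  2036: Mon (+2)  2037: Tue (+1)  2038: Wed (+1)
Thursday years: 1955, 1960, 1966, 1977, 1983, 1988, 1994, 2005, 2011, 2016, 2022, 2033 — 12 in total.

12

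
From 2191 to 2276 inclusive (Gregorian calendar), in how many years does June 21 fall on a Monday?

11

Track June 21's weekday year by year (advancing +1, or +2 across a Feb 29):
  2191: Tue  2192: Thu (+2)  2193: Fri (+1)  2194: Sat (+1)  2195: Sun (+1)
  2196: Tue (+2)  2197: Wed (+1)  2198: Thu (+1)  2199: Fri (+1)  2200: Sat (+1)
  2201: Sun (+1)  2202: Mon (+1) ✓  2203: Tue (+1)  2204: Thu (+2)  … (58 more years) …
  2263: Sun (+1)  2264: Tue (+2)  2265: Wed (+1)  2266: Thu (+1)  2267: Fri (+1)
  2268: Sun (+2)  2269: Mon (+1) ✓  2270: Tue (+1)  2271: Wed (+1)  2272: Fri (+2)
  2273: Sat (+1)  2274: Sun (+1)  2275: Mon (+1) ✓  2276: Wed (+2)
Monday years: 2202, 2213, 2219, 2224, 2230, 2241, 2247, 2252, 2258, 2269, 2275 — 11 in total.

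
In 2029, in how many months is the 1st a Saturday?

Check the 1st of each month of 2029: Jan 1: Mon, Feb 1: Thu, Mar 1: Thu, Apr 1: Sun, May 1: Tue, Jun 1: Fri, Jul 1: Sun, Aug 1: Wed, Sep 1: Sat, Oct 1: Mon, Nov 1: Thu, Dec 1: Sat.
Saturday occurs in September, December — 2 months.

2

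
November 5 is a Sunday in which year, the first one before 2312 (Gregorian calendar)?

From one year to the next, a fixed date's weekday advances by 1, or by 2 when a Feb 29 lies between the two dates.
2312: November 5 is Tuesday.
2311: Sunday (−2)
November 5 falls on a Sunday in 2311.

2311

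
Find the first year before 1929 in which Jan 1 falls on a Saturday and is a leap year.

1916

Jan 1 advances by 2 weekdays after a leap year and by 1 after a common year.
1929: Jan 1 is Tuesday.
1928: Sunday (leap)
1927: Saturday
1926: Friday
1925: Thursday
1924: Tuesday (leap)
1923: Monday
1922: Sunday
1921: Saturday
1920: Thursday (leap)
1919: Wednesday
1918: Tuesday
1917: Monday
1916: Saturday (leap)
1916 begins on a Saturday and is a leap year.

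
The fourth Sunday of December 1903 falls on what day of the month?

27

December 1, 1903 is a Tuesday, so the first Sunday is the 6th.
The fourth Sunday is 6 + 21 = 27.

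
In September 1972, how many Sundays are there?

4

September 1972 has 30 days and begins on Friday.
The first Sunday is September 3.
Sundays fall on 3, 10, 17, 24 — that's 4.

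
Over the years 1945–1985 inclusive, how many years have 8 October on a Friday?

6

Track 8 October's weekday year by year (advancing +1, or +2 across a Feb 29):
  1945: Mon  1946: Tue (+1)  1947: Wed (+1)  1948: Fri (+2) ✓  1949: Sat (+1)
  1950: Sun (+1)  1951: Mon (+1)  1952: Wed (+2)  1953: Thu (+1)  1954: Fri (+1) ✓
  1955: Sat (+1)  1956: Mon (+2)  1957: Tue (+1)  1958: Wed (+1)  … (13 more years) …
  1972: Sun (+2)  1973: Mon (+1)  1974: Tue (+1)  1975: Wed (+1)  1976: Fri (+2) ✓
  1977: Sat (+1)  1978: Sun (+1)  1979: Mon (+1)  1980: Wed (+2)  1981: Thu (+1)
  1982: Fri (+1) ✓  1983: Sat (+1)  1984: Mon (+2)  1985: Tue (+1)
Friday years: 1948, 1954, 1965, 1971, 1976, 1982 — 6 in total.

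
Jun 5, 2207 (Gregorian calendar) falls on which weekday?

January 1, 2207 is a Thursday.
June 5 is day 156 of the year, i.e. 155 days after Jan 1.
155 mod 7 = 1, so advance 1 weekday from Thursday: Friday.

Friday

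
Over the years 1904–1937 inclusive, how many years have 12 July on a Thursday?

5

Track 12 July's weekday year by year (advancing +1, or +2 across a Feb 29):
  1904: Tue  1905: Wed (+1)  1906: Thu (+1) ✓  1907: Fri (+1)  1908: Sun (+2)
  1909: Mon (+1)  1910: Tue (+1)  1911: Wed (+1)  1912: Fri (+2)  1913: Sat (+1)
  1914: Sun (+1)  1915: Mon (+1)  1916: Wed (+2)  1917: Thu (+1) ✓  … (6 more years) …
  1924: Sat (+2)  1925: Sun (+1)  1926: Mon (+1)  1927: Tue (+1)  1928: Thu (+2) ✓
  1929: Fri (+1)  1930: Sat (+1)  1931: Sun (+1)  1932: Tue (+2)  1933: Wed (+1)
  1934: Thu (+1) ✓  1935: Fri (+1)  1936: Sun (+2)  1937: Mon (+1)
Thursday years: 1906, 1917, 1923, 1928, 1934 — 5 in total.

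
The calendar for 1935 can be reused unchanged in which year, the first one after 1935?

Two years share a calendar iff Jan 1 falls on the same weekday and both are leap or both are common. 1935: Jan 1 is Tuesday, common year.
1936: Jan 1 Wednesday, leap
1937: Jan 1 Friday, common
1938: Jan 1 Saturday, common
1939: Jan 1 Sunday, common
1940: Jan 1 Monday, leap
1941: Jan 1 Wednesday, common
1942: Jan 1 Thursday, common
1943: Jan 1 Friday, common
1944: Jan 1 Saturday, leap
1945: Jan 1 Monday, common
1946: Jan 1 Tuesday, common
1946 matches on both conditions.

1946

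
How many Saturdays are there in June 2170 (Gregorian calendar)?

5

June 2170 has 30 days and begins on Friday.
The first Saturday is June 2.
Saturdays fall on 2, 9, 16, 23, 30 — that's 5.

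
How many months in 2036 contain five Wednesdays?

5

A month of length L has five Wednesdays iff its first Wednesday is on day ≤ L−28 (so day 1–3 in a 31-day month, 1–2 in a 30-day month, day 1 in a leap February).
Checking each month of 2036: Jan starts Tue (31d) ✓; Feb starts Fri (29d); Mar starts Sat (31d); Apr starts Tue (30d) ✓; May starts Thu (31d); Jun starts Sun (30d); Jul starts Tue (31d) ✓; Aug starts Fri (31d); Sep starts Mon (30d); Oct starts Wed (31d) ✓; Nov starts Sat (30d); Dec starts Mon (31d) ✓.
Five-Wednesday months: January, April, July, October, December → 5.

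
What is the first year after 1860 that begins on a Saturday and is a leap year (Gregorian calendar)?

Jan 1 advances by 2 weekdays after a leap year and by 1 after a common year.
1860: Jan 1 is Sunday (leap).
1861: Tuesday
1862: Wednesday
1863: Thursday
1864: Friday (leap)
1865: Sunday
1866: Monday
1867: Tuesday
1868: Wednesday (leap)
1869: Friday
1870: Saturday
1871: Sunday
1872: Monday (leap)
1873: Wednesday
1874: Thursday
1875: Friday
1876: Saturday (leap)
1876 begins on a Saturday and is a leap year.

1876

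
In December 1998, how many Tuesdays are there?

December 1998 has 31 days and begins on Tuesday.
The first Tuesday is December 1.
Tuesdays fall on 1, 8, 15, 22, 29 — that's 5.

5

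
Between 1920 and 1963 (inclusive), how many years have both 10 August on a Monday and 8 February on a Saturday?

1

Check each year's weekday for 10 August and 8 February:
  1920: Tue/Sun  1921: Wed/Tue  1922: Thu/Wed  1923: Fri/Thu  1924: Sun/Fri  1925: Mon/Sun  1926: Tue/Mon  1927: Wed/Tue  1928: Fri/Wed  1929: Sat/Fri  1930: Sun/Sat  1931: Mon/Sun  1932: Wed/Mon  1933: Thu/Wed  …(16 more)…  1950: Thu/Wed  1951: Fri/Thu  1952: Sun/Fri  1953: Mon/Sun  1954: Tue/Mon  1955: Wed/Tue  1956: Fri/Wed  1957: Sat/Fri  1958: Sun/Sat  1959: Mon/Sun  1960: Wed/Mon  1961: Thu/Wed  1962: Fri/Thu  1963: Sat/Fri
Both conditions hold in: 1936 — 1.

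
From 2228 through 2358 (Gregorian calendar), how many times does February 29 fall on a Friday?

Leap years in 2228–2358: 32 of them.
Feb 29 weekday advances by 5 (mod 7) from one leap year to the next four years later (or differs when a century non-leap intervenes).
Leap-day weekdays: 2228:Fri✓ 2232:Wed 2236:Mon 2240:Sat 2244:Thu 2248:Tue 2252:Sun 2256:Fri✓ 2260:Wed 2264:Mon 2268:Sat 2272:Thu 2276:Tue …(6 more)… 2308:Sat 2312:Thu 2316:Tue 2320:Sun 2324:Fri✓ 2328:Wed 2332:Mon 2336:Sat 2340:Thu 2344:Tue 2348:Sun 2352:Fri✓ 2356:Wed
Friday: 2228, 2256, 2284, 2324, 2352 → 5.

5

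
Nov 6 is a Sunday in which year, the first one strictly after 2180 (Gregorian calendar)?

From one year to the next, a fixed date's weekday advances by 1, or by 2 when a Feb 29 lies between the two dates.
2180: November 6 is Monday.
2181: Tuesday (+1)
2182: Wednesday (+1)
2183: Thursday (+1)
2184: Saturday (+2)
2185: Sunday (+1)
Nov 6 falls on a Sunday in 2185.

2185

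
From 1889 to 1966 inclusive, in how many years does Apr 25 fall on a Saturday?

12

Track Apr 25's weekday year by year (advancing +1, or +2 across a Feb 29):
  1889: Thu  1890: Fri (+1)  1891: Sat (+1) ✓  1892: Mon (+2)  1893: Tue (+1)
  1894: Wed (+1)  1895: Thu (+1)  1896: Sat (+2) ✓  1897: Sun (+1)  1898: Mon (+1)
  1899: Tue (+1)  1900: Wed (+1)  1901: Thu (+1)  1902: Fri (+1)  … (50 more years) …
  1953: Sat (+1) ✓  1954: Sun (+1)  1955: Mon (+1)  1956: Wed (+2)  1957: Thu (+1)
  1958: Fri (+1)  1959: Sat (+1) ✓  1960: Mon (+2)  1961: Tue (+1)  1962: Wed (+1)
  1963: Thu (+1)  1964: Sat (+2) ✓  1965: Sun (+1)  1966: Mon (+1)
Saturday years: 1891, 1896, 1903, 1908, 1914, 1925, 1931, 1936, 1942, 1953, 1959, 1964 — 12 in total.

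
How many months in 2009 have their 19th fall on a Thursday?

Check the 19th of each month of 2009: Jan 19: Mon, Feb 19: Thu, Mar 19: Thu, Apr 19: Sun, May 19: Tue, Jun 19: Fri, Jul 19: Sun, Aug 19: Wed, Sep 19: Sat, Oct 19: Mon, Nov 19: Thu, Dec 19: Sat.
Thursday occurs in February, March, November — 3 months.

3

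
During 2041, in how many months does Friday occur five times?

A month of length L has five Fridays iff its first Friday is on day ≤ L−28 (so day 1–3 in a 31-day month, 1–2 in a 30-day month, day 1 in a leap February).
Checking each month of 2041: Jan starts Tue (31d); Feb starts Fri (28d); Mar starts Fri (31d) ✓; Apr starts Mon (30d); May starts Wed (31d) ✓; Jun starts Sat (30d); Jul starts Mon (31d); Aug starts Thu (31d) ✓; Sep starts Sun (30d); Oct starts Tue (31d); Nov starts Fri (30d) ✓; Dec starts Sun (31d).
Five-Friday months: March, May, August, November → 4.

4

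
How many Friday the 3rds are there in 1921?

1

Check the 3rd of each month of 1921: Jan 3: Mon, Feb 3: Thu, Mar 3: Thu, Apr 3: Sun, May 3: Tue, Jun 3: Fri, Jul 3: Sun, Aug 3: Wed, Sep 3: Sat, Oct 3: Mon, Nov 3: Thu, Dec 3: Sat.
Friday occurs in June — 1 month.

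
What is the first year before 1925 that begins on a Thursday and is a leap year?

Jan 1 advances by 2 weekdays after a leap year and by 1 after a common year.
1925: Jan 1 is Thursday.
1924: Tuesday (leap)
1923: Monday
1922: Sunday
1921: Saturday
1920: Thursday (leap)
1920 begins on a Thursday and is a leap year.

1920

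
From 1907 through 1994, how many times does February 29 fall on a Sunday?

Leap years in 1907–1994: 22 of them.
Feb 29 weekday advances by 5 (mod 7) from one leap year to the next four years later (or differs when a century non-leap intervenes).
Leap-day weekdays: 1908:Sat 1912:Thu 1916:Tue 1920:Sun✓ 1924:Fri 1928:Wed 1932:Mon 1936:Sat 1940:Thu 1944:Tue 1948:Sun✓ 1952:Fri 1956:Wed 1960:Mon 1964:Sat 1968:Thu 1972:Tue 1976:Sun✓ 1980:Fri 1984:Wed 1988:Mon 1992:Sat
Sunday: 1920, 1948, 1976 → 3.

3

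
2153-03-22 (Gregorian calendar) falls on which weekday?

January 1, 2153 is a Monday.
March 22 is day 81 of the year, i.e. 80 days after Jan 1.
80 mod 7 = 3, so advance 3 weekdays from Monday: Thursday.

Thursday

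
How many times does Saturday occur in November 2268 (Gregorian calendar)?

November 2268 has 30 days and begins on Sunday.
The first Saturday is November 7.
Saturdays fall on 7, 14, 21, 28 — that's 4.

4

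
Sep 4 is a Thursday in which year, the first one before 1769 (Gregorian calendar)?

From one year to the next, a fixed date's weekday advances by 1, or by 2 when a Feb 29 lies between the two dates.
1769: September 4 is Monday.
1768: Sunday (−1)
1767: Friday (−2)
1766: Thursday (−1)
Sep 4 falls on a Thursday in 1766.

1766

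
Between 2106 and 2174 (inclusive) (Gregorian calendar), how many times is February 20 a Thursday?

Track February 20's weekday year by year (advancing +1, or +2 across a Feb 29):
  2106: Sat  2107: Sun (+1)  2108: Mon (+1)  2109: Wed (+2)  2110: Thu (+1) ✓
  2111: Fri (+1)  2112: Sat (+1)  2113: Mon (+2)  2114: Tue (+1)  2115: Wed (+1)
  2116: Thu (+1) ✓  2117: Sat (+2)  2118: Sun (+1)  2119: Mon (+1)  … (41 more years) …
  2161: Fri (+2)  2162: Sat (+1)  2163: Sun (+1)  2164: Mon (+1)  2165: Wed (+2)
  2166: Thu (+1) ✓  2167: Fri (+1)  2168: Sat (+1)  2169: Mon (+2)  2170: Tue (+1)
  2171: Wed (+1)  2172: Thu (+1) ✓  2173: Sat (+2)  2174: Sun (+1)
Thursday years: 2110, 2116, 2121, 2127, 2138, 2144, 2149, 2155, 2166, 2172 — 10 in total.

10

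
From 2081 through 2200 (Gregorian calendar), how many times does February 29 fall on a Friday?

Leap years in 2081–2200: 28 of them.
Feb 29 weekday advances by 5 (mod 7) from one leap year to the next four years later (or differs when a century non-leap intervenes).
Leap-day weekdays: 2084:Tue 2088:Sun 2092:Fri✓ 2096:Wed 2104:Fri✓ 2108:Wed 2112:Mon 2116:Sat 2120:Thu 2124:Tue 2128:Sun 2132:Fri✓ 2136:Wed 2140:Mon 2144:Sat 2148:Thu 2152:Tue 2156:Sun 2160:Fri✓ 2164:Wed 2168:Mon 2172:Sat 2176:Thu 2180:Tue 2184:Sun 2188:Fri✓ 2192:Wed 2196:Mon
Friday: 2092, 2104, 2132, 2160, 2188 → 5.

5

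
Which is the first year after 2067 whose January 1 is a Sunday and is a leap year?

2068

Jan 1 advances by 2 weekdays after a leap year and by 1 after a common year.
2067: Jan 1 is Saturday.
2068: Sunday (leap)
2068 begins on a Sunday and is a leap year.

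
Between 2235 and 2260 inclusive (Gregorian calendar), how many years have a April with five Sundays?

April has 30 days; it has five Sundays when Sunday falls among the first (month-length − 28) days — i.e. when April 1 is one of Sunday/Saturday.
April 1 by year: 2235:Wed 2236:Fri 2237:Sat✓ 2238:Sun✓ 2239:Mon 2240:Wed 2241:Thu 2242:Fri 2243:Sat✓ 2244:Mon 2245:Tue 2246:Wed 2247:Thu 2248:Sat✓ 2249:Sun✓ 2250:Mon 2251:Tue 2252:Thu 2253:Fri 2254:Sat✓ 2255:Sun✓ 2256:Tue 2257:Wed 2258:Thu 2259:Fri 2260:Sun✓
Years with five Sundays: 2237, 2238, 2243, 2248, 2249, 2254, 2255, 2260 → 8.

8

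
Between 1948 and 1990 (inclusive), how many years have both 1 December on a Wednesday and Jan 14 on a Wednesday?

2

Check each year's weekday for 1 December and Jan 14:
  1948: Wed/Wed ✓  1949: Thu/Fri  1950: Fri/Sat  1951: Sat/Sun  1952: Mon/Mon  1953: Tue/Wed  1954: Wed/Thu  1955: Thu/Fri  1956: Sat/Sat  1957: Sun/Mon  1958: Mon/Tue  1959: Tue/Wed  1960: Thu/Thu  1961: Fri/Sat  …(15 more)…  1977: Thu/Fri  1978: Fri/Sat  1979: Sat/Sun  1980: Mon/Mon  1981: Tue/Wed  1982: Wed/Thu  1983: Thu/Fri  1984: Sat/Sat  1985: Sun/Mon  1986: Mon/Tue  1987: Tue/Wed  1988: Thu/Thu  1989: Fri/Sat  1990: Sat/Sun
Both conditions hold in: 1948, 1976 — 2.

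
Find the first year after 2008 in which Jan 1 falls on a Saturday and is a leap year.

Jan 1 advances by 2 weekdays after a leap year and by 1 after a common year.
2008: Jan 1 is Tuesday (leap).
2009: Thursday
2010: Friday
2011: Saturday
2012: Sunday (leap)
2013: Tuesday
2014: Wednesday
2015: Thursday
2016: Friday (leap)
2017: Sunday
2018: Monday
2019: Tuesday
2020: Wednesday (leap)
2021: Friday
2022: Saturday
2023: Sunday
2024: Monday (leap)
2025: Wednesday
2026: Thursday
2027: Friday
2028: Saturday (leap)
2028 begins on a Saturday and is a leap year.

2028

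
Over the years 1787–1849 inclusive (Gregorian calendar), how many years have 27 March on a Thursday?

Track 27 March's weekday year by year (advancing +1, or +2 across a Feb 29):
  1787: Tue  1788: Thu (+2) ✓  1789: Fri (+1)  1790: Sat (+1)  1791: Sun (+1)
  1792: Tue (+2)  1793: Wed (+1)  1794: Thu (+1) ✓  1795: Fri (+1)  1796: Sun (+2)
  1797: Mon (+1)  1798: Tue (+1)  1799: Wed (+1)  1800: Thu (+1) ✓  … (35 more years) …
  1836: Sun (+2)  1837: Mon (+1)  1838: Tue (+1)  1839: Wed (+1)  1840: Fri (+2)
  1841: Sat (+1)  1842: Sun (+1)  1843: Mon (+1)  1844: Wed (+2)  1845: Thu (+1) ✓
  1846: Fri (+1)  1847: Sat (+1)  1848: Mon (+2)  1849: Tue (+1)
Thursday years: 1788, 1794, 1800, 1806, 1817, 1823, 1828, 1834, 1845 — 9 in total.

9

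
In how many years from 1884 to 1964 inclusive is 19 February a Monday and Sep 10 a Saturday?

0

Check each year's weekday for 19 February and Sep 10:
  1884: Tue/Wed  1885: Thu/Thu  1886: Fri/Fri  1887: Sat/Sat  1888: Sun/Mon  1889: Tue/Tue  1890: Wed/Wed  1891: Thu/Thu  1892: Fri/Sat  1893: Sun/Sun  1894: Mon/Mon  1895: Tue/Tue  1896: Wed/Thu  1897: Fri/Fri  …(53 more)…  1951: Mon/Mon  1952: Tue/Wed  1953: Thu/Thu  1954: Fri/Fri  1955: Sat/Sat  1956: Sun/Mon  1957: Tue/Tue  1958: Wed/Wed  1959: Thu/Thu  1960: Fri/Sat  1961: Sun/Sun  1962: Mon/Mon  1963: Tue/Tue  1964: Wed/Thu
Both conditions hold in: no year — 0.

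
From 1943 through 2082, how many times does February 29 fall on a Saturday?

5

Leap years in 1943–2082: 35 of them.
Feb 29 weekday advances by 5 (mod 7) from one leap year to the next four years later (or differs when a century non-leap intervenes).
Leap-day weekdays: 1944:Tue 1948:Sun 1952:Fri 1956:Wed 1960:Mon 1964:Sat✓ 1968:Thu 1972:Tue 1976:Sun 1980:Fri 1984:Wed 1988:Mon 1992:Sat✓ …(9 more)… 2032:Sun 2036:Fri 2040:Wed 2044:Mon 2048:Sat✓ 2052:Thu 2056:Tue 2060:Sun 2064:Fri 2068:Wed 2072:Mon 2076:Sat✓ 2080:Thu
Saturday: 1964, 1992, 2020, 2048, 2076 → 5.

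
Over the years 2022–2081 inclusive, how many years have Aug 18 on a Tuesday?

8

Track Aug 18's weekday year by year (advancing +1, or +2 across a Feb 29):
  2022: Thu  2023: Fri (+1)  2024: Sun (+2)  2025: Mon (+1)  2026: Tue (+1) ✓
  2027: Wed (+1)  2028: Fri (+2)  2029: Sat (+1)  2030: Sun (+1)  2031: Mon (+1)
  2032: Wed (+2)  2033: Thu (+1)  2034: Fri (+1)  2035: Sat (+1)  … (32 more years) …
  2068: Sat (+2)  2069: Sun (+1)  2070: Mon (+1)  2071: Tue (+1) ✓  2072: Thu (+2)
  2073: Fri (+1)  2074: Sat (+1)  2075: Sun (+1)  2076: Tue (+2) ✓  2077: Wed (+1)
  2078: Thu (+1)  2079: Fri (+1)  2080: Sun (+2)  2081: Mon (+1)
Tuesday years: 2026, 2037, 2043, 2048, 2054, 2065, 2071, 2076 — 8 in total.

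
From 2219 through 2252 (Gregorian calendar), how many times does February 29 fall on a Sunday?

2

Leap years in 2219–2252: 9 of them.
Feb 29 weekday advances by 5 (mod 7) from one leap year to the next four years later (or differs when a century non-leap intervenes).
Leap-day weekdays: 2220:Tue 2224:Sun✓ 2228:Fri 2232:Wed 2236:Mon 2240:Sat 2244:Thu 2248:Tue 2252:Sun✓
Sunday: 2224, 2252 → 2.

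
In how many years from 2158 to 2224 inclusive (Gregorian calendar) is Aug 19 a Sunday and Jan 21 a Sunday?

7

Check each year's weekday for Aug 19 and Jan 21:
  2158: Sat/Sat  2159: Sun/Sun ✓  2160: Tue/Mon  2161: Wed/Wed  2162: Thu/Thu  2163: Fri/Fri  2164: Sun/Sat  2165: Mon/Mon  2166: Tue/Tue  2167: Wed/Wed  2168: Fri/Thu  2169: Sat/Sat  2170: Sun/Sun ✓  2171: Mon/Mon  …(39 more)…  2211: Mon/Mon  2212: Wed/Tue  2213: Thu/Thu  2214: Fri/Fri  2215: Sat/Sat  2216: Mon/Sun  2217: Tue/Tue  2218: Wed/Wed  2219: Thu/Thu  2220: Sat/Fri  2221: Sun/Sun ✓  2222: Mon/Mon  2223: Tue/Tue  2224: Thu/Wed
Both conditions hold in: 2159, 2170, 2181, 2187, 2198, 2210, 2221 — 7.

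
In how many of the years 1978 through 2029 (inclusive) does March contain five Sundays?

22

March has 31 days; it has five Sundays when Sunday falls among the first (month-length − 28) days — i.e. when March 1 is one of Sunday/Saturday/Friday.
March 1 by year: 1978:Wed 1979:Thu 1980:Sat✓ 1981:Sun✓ 1982:Mon 1983:Tue 1984:Thu 1985:Fri✓ 1986:Sat✓ 1987:Sun✓ 1988:Tue 1989:Wed 1990:Thu 1991:Fri✓ 1992:Sun✓ …(22 more)… 2015:Sun✓ 2016:Tue 2017:Wed 2018:Thu 2019:Fri✓ 2020:Sun✓ 2021:Mon 2022:Tue 2023:Wed 2024:Fri✓ 2025:Sat✓ 2026:Sun✓ 2027:Mon 2028:Wed 2029:Thu
Years with five Sundays: 1980, 1981, 1985, 1986, 1987, 1991, 1992, 1996, 1997, 1998, 2002, 2003, 2008, 2009, 2013, 2014, 2015, 2019, 2020, 2024, 2025, 2026 → 22.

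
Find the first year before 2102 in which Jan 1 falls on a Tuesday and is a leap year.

Jan 1 advances by 2 weekdays after a leap year and by 1 after a common year.
2102: Jan 1 is Sunday.
2101: Saturday
2100: Friday
2099: Thursday
2098: Wednesday
2097: Tuesday
2096: Sunday (leap)
2095: Saturday
2094: Friday
2093: Thursday
2092: Tuesday (leap)
2092 begins on a Tuesday and is a leap year.

2092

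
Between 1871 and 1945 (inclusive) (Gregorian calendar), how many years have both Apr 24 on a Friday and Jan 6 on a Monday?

3

Check each year's weekday for Apr 24 and Jan 6:
  1871: Mon/Fri  1872: Wed/Sat  1873: Thu/Mon  1874: Fri/Tue  1875: Sat/Wed  1876: Mon/Thu  1877: Tue/Sat  1878: Wed/Sun  1879: Thu/Mon  1880: Sat/Tue  1881: Sun/Thu  1882: Mon/Fri  1883: Tue/Sat  1884: Thu/Sun  …(47 more)…  1932: Sun/Wed  1933: Mon/Fri  1934: Tue/Sat  1935: Wed/Sun  1936: Fri/Mon ✓  1937: Sat/Wed  1938: Sun/Thu  1939: Mon/Fri  1940: Wed/Sat  1941: Thu/Mon  1942: Fri/Tue  1943: Sat/Wed  1944: Mon/Thu  1945: Tue/Sat
Both conditions hold in: 1896, 1908, 1936 — 3.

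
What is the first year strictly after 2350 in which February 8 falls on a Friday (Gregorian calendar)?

From one year to the next, a fixed date's weekday advances by 1, or by 2 when a Feb 29 lies between the two dates.
2350: February 8 is Wednesday.
2351: Thursday (+1)
2352: Friday (+1)
February 8 falls on a Friday in 2352.

2352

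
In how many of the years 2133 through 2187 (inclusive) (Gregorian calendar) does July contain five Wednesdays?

July has 31 days; it has five Wednesdays when Wednesday falls among the first (month-length − 28) days — i.e. when July 1 is one of Wednesday/Tuesday/Monday.
July 1 by year: 2133:Wed✓ 2134:Thu 2135:Fri 2136:Sun 2137:Mon✓ 2138:Tue✓ 2139:Wed✓ 2140:Fri 2141:Sat 2142:Sun 2143:Mon✓ 2144:Wed✓ 2145:Thu 2146:Fri 2147:Sat …(25 more)… 2173:Thu 2174:Fri 2175:Sat 2176:Mon✓ 2177:Tue✓ 2178:Wed✓ 2179:Thu 2180:Sat 2181:Sun 2182:Mon✓ 2183:Tue✓ 2184:Thu 2185:Fri 2186:Sat 2187:Sun
Years with five Wednesdays: 2133, 2137, 2138, 2139, 2143, 2144, 2148, 2149, 2150, 2154, 2155, 2160, 2161, 2165, 2166, 2167, 2171, 2172, 2176, 2177, 2178, 2182, 2183 → 23.

23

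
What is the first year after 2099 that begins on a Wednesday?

2110

Jan 1 advances by 2 weekdays after a leap year and by 1 after a common year.
2099: Jan 1 is Thursday.
2100: Friday
2101: Saturday
2102: Sunday
2103: Monday
2104: Tuesday (leap)
2105: Thursday
2106: Friday
2107: Saturday
2108: Sunday (leap)
2109: Tuesday
2110: Wednesday
2110 begins on a Wednesday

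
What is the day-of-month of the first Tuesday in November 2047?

November 1, 2047 is a Friday, so the first Tuesday is the 5th.
The first Tuesday is 5 + 0 = 5.

5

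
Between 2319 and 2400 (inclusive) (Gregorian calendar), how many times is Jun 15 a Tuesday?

Track Jun 15's weekday year by year (advancing +1, or +2 across a Feb 29):
  2319: Sun  2320: Tue (+2) ✓  2321: Wed (+1)  2322: Thu (+1)  2323: Fri (+1)
  2324: Sun (+2)  2325: Mon (+1)  2326: Tue (+1) ✓  2327: Wed (+1)  2328: Fri (+2)
  2329: Sat (+1)  2330: Sun (+1)  2331: Mon (+1)  2332: Wed (+2)  … (54 more years) …
  2387: Mon (+1)  2388: Wed (+2)  2389: Thu (+1)  2390: Fri (+1)  2391: Sat (+1)
  2392: Mon (+2)  2393: Tue (+1) ✓  2394: Wed (+1)  2395: Thu (+1)  2396: Sat (+2)
  2397: Sun (+1)  2398: Mon (+1)  2399: Tue (+1) ✓  2400: Thu (+2)
Tuesday years: 2320, 2326, 2337, 2343, 2348, 2354, 2365, 2371, 2376, 2382, 2393, 2399 — 12 in total.

12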